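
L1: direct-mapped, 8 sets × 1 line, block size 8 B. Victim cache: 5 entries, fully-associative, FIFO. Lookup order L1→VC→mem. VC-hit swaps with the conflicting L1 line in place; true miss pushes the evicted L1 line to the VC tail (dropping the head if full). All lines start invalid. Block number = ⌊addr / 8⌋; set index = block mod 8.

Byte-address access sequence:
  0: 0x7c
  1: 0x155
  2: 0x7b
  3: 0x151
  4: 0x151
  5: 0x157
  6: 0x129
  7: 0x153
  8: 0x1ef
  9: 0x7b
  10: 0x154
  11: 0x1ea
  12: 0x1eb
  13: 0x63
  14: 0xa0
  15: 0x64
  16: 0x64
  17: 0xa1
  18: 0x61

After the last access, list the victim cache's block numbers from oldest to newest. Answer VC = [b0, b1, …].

VC = [37, 20]

#0 0x7c→b15/s7 MISS; vc=[]
#1 0x155→b42/s2 MISS; vc=[]
#2 0x7b→b15/s7 L1-HIT; vc=[]
#3 0x151→b42/s2 L1-HIT; vc=[]
#4 0x151→b42/s2 L1-HIT; vc=[]
#5 0x157→b42/s2 L1-HIT; vc=[]
#6 0x129→b37/s5 MISS; vc=[]
#7 0x153→b42/s2 L1-HIT; vc=[]
#8 0x1ef→b61/s5 MISS; vc=[37]
#9 0x7b→b15/s7 L1-HIT; vc=[37]
#10 0x154→b42/s2 L1-HIT; vc=[37]
#11 0x1ea→b61/s5 L1-HIT; vc=[37]
#12 0x1eb→b61/s5 L1-HIT; vc=[37]
#13 0x63→b12/s4 MISS; vc=[37]
#14 0xa0→b20/s4 MISS; vc=[37,12]
#15 0x64→b12/s4 VC-HIT; vc=[37,20]
#16 0x64→b12/s4 L1-HIT; vc=[37,20]
#17 0xa1→b20/s4 VC-HIT; vc=[37,12]
#18 0x61→b12/s4 VC-HIT; vc=[37,20]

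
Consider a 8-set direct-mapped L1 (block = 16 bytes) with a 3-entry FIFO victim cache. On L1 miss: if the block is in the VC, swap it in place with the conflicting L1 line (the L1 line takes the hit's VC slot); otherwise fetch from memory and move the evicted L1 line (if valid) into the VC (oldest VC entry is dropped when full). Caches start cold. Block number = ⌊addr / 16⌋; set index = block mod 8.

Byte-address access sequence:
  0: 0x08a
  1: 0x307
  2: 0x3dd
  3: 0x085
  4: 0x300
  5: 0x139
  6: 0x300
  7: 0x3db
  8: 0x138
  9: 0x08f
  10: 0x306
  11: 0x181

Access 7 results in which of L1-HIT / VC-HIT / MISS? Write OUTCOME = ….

0: 0x8a (blk 8, set 0) → MISS  vc=[]
1: 0x307 (blk 48, set 0) → MISS  vc=[8]
2: 0x3dd (blk 61, set 5) → MISS  vc=[8]
3: 0x85 (blk 8, set 0) → VC-HIT  vc=[48]
4: 0x300 (blk 48, set 0) → VC-HIT  vc=[8]
5: 0x139 (blk 19, set 3) → MISS  vc=[8]
6: 0x300 (blk 48, set 0) → L1-HIT  vc=[8]
7: 0x3db (blk 61, set 5) → L1-HIT  vc=[8]
8: 0x138 (blk 19, set 3) → L1-HIT  vc=[8]
9: 0x8f (blk 8, set 0) → VC-HIT  vc=[48]
10: 0x306 (blk 48, set 0) → VC-HIT  vc=[8]
11: 0x181 (blk 24, set 0) → MISS  vc=[8, 48]

OUTCOME = L1-HIT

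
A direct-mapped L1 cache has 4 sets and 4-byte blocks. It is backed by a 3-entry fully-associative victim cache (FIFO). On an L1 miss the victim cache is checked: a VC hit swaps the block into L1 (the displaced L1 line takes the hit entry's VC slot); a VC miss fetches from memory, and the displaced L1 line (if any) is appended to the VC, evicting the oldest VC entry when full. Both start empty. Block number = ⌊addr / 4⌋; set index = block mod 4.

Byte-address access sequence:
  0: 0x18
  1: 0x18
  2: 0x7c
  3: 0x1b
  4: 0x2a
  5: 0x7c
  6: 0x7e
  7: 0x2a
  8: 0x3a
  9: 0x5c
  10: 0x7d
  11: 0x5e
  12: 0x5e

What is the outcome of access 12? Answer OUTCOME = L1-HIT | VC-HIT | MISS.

#0 0x18→b6/s2 MISS; vc=[]
#1 0x18→b6/s2 L1-HIT; vc=[]
#2 0x7c→b31/s3 MISS; vc=[]
#3 0x1b→b6/s2 L1-HIT; vc=[]
#4 0x2a→b10/s2 MISS; vc=[6]
#5 0x7c→b31/s3 L1-HIT; vc=[6]
#6 0x7e→b31/s3 L1-HIT; vc=[6]
#7 0x2a→b10/s2 L1-HIT; vc=[6]
#8 0x3a→b14/s2 MISS; vc=[6,10]
#9 0x5c→b23/s3 MISS; vc=[6,10,31]
#10 0x7d→b31/s3 VC-HIT; vc=[6,10,23]
#11 0x5e→b23/s3 VC-HIT; vc=[6,10,31]
#12 0x5e→b23/s3 L1-HIT; vc=[6,10,31]

OUTCOME = L1-HIT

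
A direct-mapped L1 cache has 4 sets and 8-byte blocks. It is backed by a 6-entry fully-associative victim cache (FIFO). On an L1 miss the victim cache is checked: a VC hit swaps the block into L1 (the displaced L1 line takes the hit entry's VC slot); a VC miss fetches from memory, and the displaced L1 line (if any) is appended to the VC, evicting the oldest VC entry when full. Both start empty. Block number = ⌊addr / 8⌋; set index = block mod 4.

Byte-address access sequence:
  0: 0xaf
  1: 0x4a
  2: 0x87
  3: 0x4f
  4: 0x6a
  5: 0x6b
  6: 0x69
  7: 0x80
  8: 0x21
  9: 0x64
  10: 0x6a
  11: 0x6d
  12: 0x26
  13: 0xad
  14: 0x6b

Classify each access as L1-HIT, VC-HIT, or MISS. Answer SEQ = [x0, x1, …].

  [0] addr=0xaf blk=21 s=1: MISS | VC []
  [1] addr=0x4a blk=9 s=1: MISS | VC [21]
  [2] addr=0x87 blk=16 s=0: MISS | VC [21]
  [3] addr=0x4f blk=9 s=1: L1-HIT | VC [21]
  [4] addr=0x6a blk=13 s=1: MISS | VC [21, 9]
  [5] addr=0x6b blk=13 s=1: L1-HIT | VC [21, 9]
  [6] addr=0x69 blk=13 s=1: L1-HIT | VC [21, 9]
  [7] addr=0x80 blk=16 s=0: L1-HIT | VC [21, 9]
  [8] addr=0x21 blk=4 s=0: MISS | VC [21, 9, 16]
  [9] addr=0x64 blk=12 s=0: MISS | VC [21, 9, 16, 4]
  [10] addr=0x6a blk=13 s=1: L1-HIT | VC [21, 9, 16, 4]
  [11] addr=0x6d blk=13 s=1: L1-HIT | VC [21, 9, 16, 4]
  [12] addr=0x26 blk=4 s=0: VC-HIT | VC [21, 9, 16, 12]
  [13] addr=0xad blk=21 s=1: VC-HIT | VC [13, 9, 16, 12]
  [14] addr=0x6b blk=13 s=1: VC-HIT | VC [21, 9, 16, 12]

SEQ = [MISS, MISS, MISS, L1-HIT, MISS, L1-HIT, L1-HIT, L1-HIT, MISS, MISS, L1-HIT, L1-HIT, VC-HIT, VC-HIT, VC-HIT]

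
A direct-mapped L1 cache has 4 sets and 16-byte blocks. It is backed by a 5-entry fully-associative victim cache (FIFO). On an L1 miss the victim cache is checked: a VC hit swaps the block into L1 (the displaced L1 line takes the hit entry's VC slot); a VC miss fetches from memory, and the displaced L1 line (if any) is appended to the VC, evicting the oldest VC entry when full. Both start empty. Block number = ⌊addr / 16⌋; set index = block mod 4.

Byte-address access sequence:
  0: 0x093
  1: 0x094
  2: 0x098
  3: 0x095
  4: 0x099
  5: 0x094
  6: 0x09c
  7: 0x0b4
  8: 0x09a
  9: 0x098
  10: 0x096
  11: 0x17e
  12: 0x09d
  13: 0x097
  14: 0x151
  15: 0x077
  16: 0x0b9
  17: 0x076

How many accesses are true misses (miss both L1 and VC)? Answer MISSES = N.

MISSES = 5

  [0] addr=0x93 blk=9 s=1: MISS | VC []
  [1] addr=0x94 blk=9 s=1: L1-HIT | VC []
  [2] addr=0x98 blk=9 s=1: L1-HIT | VC []
  [3] addr=0x95 blk=9 s=1: L1-HIT | VC []
  [4] addr=0x99 blk=9 s=1: L1-HIT | VC []
  [5] addr=0x94 blk=9 s=1: L1-HIT | VC []
  [6] addr=0x9c blk=9 s=1: L1-HIT | VC []
  [7] addr=0xb4 blk=11 s=3: MISS | VC []
  [8] addr=0x9a blk=9 s=1: L1-HIT | VC []
  [9] addr=0x98 blk=9 s=1: L1-HIT | VC []
  [10] addr=0x96 blk=9 s=1: L1-HIT | VC []
  [11] addr=0x17e blk=23 s=3: MISS | VC [11]
  [12] addr=0x9d blk=9 s=1: L1-HIT | VC [11]
  [13] addr=0x97 blk=9 s=1: L1-HIT | VC [11]
  [14] addr=0x151 blk=21 s=1: MISS | VC [11, 9]
  [15] addr=0x77 blk=7 s=3: MISS | VC [11, 9, 23]
  [16] addr=0xb9 blk=11 s=3: VC-HIT | VC [7, 9, 23]
  [17] addr=0x76 blk=7 s=3: VC-HIT | VC [11, 9, 23]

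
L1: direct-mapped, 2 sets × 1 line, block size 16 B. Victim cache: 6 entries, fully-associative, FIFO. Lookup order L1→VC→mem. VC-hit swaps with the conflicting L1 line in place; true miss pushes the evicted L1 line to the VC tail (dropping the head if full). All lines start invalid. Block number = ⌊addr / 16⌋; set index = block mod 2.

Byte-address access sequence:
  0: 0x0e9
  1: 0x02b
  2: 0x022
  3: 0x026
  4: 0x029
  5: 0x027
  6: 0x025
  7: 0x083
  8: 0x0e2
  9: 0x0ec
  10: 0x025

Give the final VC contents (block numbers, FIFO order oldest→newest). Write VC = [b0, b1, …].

VC = [8, 14]

0: 0xe9 (blk 14, set 0) → MISS  vc=[]
1: 0x2b (blk 2, set 0) → MISS  vc=[14]
2: 0x22 (blk 2, set 0) → L1-HIT  vc=[14]
3: 0x26 (blk 2, set 0) → L1-HIT  vc=[14]
4: 0x29 (blk 2, set 0) → L1-HIT  vc=[14]
5: 0x27 (blk 2, set 0) → L1-HIT  vc=[14]
6: 0x25 (blk 2, set 0) → L1-HIT  vc=[14]
7: 0x83 (blk 8, set 0) → MISS  vc=[14, 2]
8: 0xe2 (blk 14, set 0) → VC-HIT  vc=[8, 2]
9: 0xec (blk 14, set 0) → L1-HIT  vc=[8, 2]
10: 0x25 (blk 2, set 0) → VC-HIT  vc=[8, 14]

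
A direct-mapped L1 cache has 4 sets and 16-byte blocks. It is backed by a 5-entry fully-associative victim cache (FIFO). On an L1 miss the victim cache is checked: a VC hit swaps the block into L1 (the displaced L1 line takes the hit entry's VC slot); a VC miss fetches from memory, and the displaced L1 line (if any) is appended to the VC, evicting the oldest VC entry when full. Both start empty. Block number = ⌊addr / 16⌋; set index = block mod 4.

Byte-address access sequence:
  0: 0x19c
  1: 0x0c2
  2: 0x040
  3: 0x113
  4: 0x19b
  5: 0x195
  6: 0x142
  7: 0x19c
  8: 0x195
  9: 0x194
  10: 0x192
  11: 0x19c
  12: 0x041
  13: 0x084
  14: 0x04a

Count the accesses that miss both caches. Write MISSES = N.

0: 0x19c (blk 25, set 1) → MISS  vc=[]
1: 0xc2 (blk 12, set 0) → MISS  vc=[]
2: 0x40 (blk 4, set 0) → MISS  vc=[12]
3: 0x113 (blk 17, set 1) → MISS  vc=[12, 25]
4: 0x19b (blk 25, set 1) → VC-HIT  vc=[12, 17]
5: 0x195 (blk 25, set 1) → L1-HIT  vc=[12, 17]
6: 0x142 (blk 20, set 0) → MISS  vc=[12, 17, 4]
7: 0x19c (blk 25, set 1) → L1-HIT  vc=[12, 17, 4]
8: 0x195 (blk 25, set 1) → L1-HIT  vc=[12, 17, 4]
9: 0x194 (blk 25, set 1) → L1-HIT  vc=[12, 17, 4]
10: 0x192 (blk 25, set 1) → L1-HIT  vc=[12, 17, 4]
11: 0x19c (blk 25, set 1) → L1-HIT  vc=[12, 17, 4]
12: 0x41 (blk 4, set 0) → VC-HIT  vc=[12, 17, 20]
13: 0x84 (blk 8, set 0) → MISS  vc=[12, 17, 20, 4]
14: 0x4a (blk 4, set 0) → VC-HIT  vc=[12, 17, 20, 8]

MISSES = 6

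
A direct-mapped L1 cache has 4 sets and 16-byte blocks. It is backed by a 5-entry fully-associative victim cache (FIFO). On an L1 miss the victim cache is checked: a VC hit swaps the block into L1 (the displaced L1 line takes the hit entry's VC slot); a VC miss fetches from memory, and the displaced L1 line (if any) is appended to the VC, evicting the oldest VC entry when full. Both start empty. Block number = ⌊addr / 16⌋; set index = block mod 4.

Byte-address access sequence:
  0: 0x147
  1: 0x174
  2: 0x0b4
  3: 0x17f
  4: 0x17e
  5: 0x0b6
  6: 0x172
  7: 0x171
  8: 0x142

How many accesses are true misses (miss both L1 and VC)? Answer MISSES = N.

MISSES = 3

  [0] addr=0x147 blk=20 s=0: MISS | VC []
  [1] addr=0x174 blk=23 s=3: MISS | VC []
  [2] addr=0xb4 blk=11 s=3: MISS | VC [23]
  [3] addr=0x17f blk=23 s=3: VC-HIT | VC [11]
  [4] addr=0x17e blk=23 s=3: L1-HIT | VC [11]
  [5] addr=0xb6 blk=11 s=3: VC-HIT | VC [23]
  [6] addr=0x172 blk=23 s=3: VC-HIT | VC [11]
  [7] addr=0x171 blk=23 s=3: L1-HIT | VC [11]
  [8] addr=0x142 blk=20 s=0: L1-HIT | VC [11]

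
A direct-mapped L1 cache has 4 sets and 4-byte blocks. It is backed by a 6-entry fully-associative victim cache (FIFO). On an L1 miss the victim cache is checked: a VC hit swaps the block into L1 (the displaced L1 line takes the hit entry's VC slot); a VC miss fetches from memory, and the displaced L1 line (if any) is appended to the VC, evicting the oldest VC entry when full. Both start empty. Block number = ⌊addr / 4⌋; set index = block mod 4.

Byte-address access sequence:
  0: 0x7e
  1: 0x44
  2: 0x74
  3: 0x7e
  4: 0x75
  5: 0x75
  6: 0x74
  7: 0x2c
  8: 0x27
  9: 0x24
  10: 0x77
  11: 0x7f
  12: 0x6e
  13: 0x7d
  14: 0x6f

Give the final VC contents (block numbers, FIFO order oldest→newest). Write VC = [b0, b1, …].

  [0] addr=0x7e blk=31 s=3: MISS | VC []
  [1] addr=0x44 blk=17 s=1: MISS | VC []
  [2] addr=0x74 blk=29 s=1: MISS | VC [17]
  [3] addr=0x7e blk=31 s=3: L1-HIT | VC [17]
  [4] addr=0x75 blk=29 s=1: L1-HIT | VC [17]
  [5] addr=0x75 blk=29 s=1: L1-HIT | VC [17]
  [6] addr=0x74 blk=29 s=1: L1-HIT | VC [17]
  [7] addr=0x2c blk=11 s=3: MISS | VC [17, 31]
  [8] addr=0x27 blk=9 s=1: MISS | VC [17, 31, 29]
  [9] addr=0x24 blk=9 s=1: L1-HIT | VC [17, 31, 29]
  [10] addr=0x77 blk=29 s=1: VC-HIT | VC [17, 31, 9]
  [11] addr=0x7f blk=31 s=3: VC-HIT | VC [17, 11, 9]
  [12] addr=0x6e blk=27 s=3: MISS | VC [17, 11, 9, 31]
  [13] addr=0x7d blk=31 s=3: VC-HIT | VC [17, 11, 9, 27]
  [14] addr=0x6f blk=27 s=3: VC-HIT | VC [17, 11, 9, 31]

VC = [17, 11, 9, 31]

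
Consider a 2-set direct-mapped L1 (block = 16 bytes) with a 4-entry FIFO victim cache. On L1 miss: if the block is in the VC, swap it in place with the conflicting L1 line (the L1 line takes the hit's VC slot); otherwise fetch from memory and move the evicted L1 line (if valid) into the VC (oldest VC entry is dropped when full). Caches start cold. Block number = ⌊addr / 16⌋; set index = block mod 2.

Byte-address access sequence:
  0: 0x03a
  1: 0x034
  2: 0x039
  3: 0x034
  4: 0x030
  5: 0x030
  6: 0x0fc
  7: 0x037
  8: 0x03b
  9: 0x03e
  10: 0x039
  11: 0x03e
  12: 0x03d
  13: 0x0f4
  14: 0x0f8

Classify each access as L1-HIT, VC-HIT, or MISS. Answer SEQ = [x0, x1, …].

SEQ = [MISS, L1-HIT, L1-HIT, L1-HIT, L1-HIT, L1-HIT, MISS, VC-HIT, L1-HIT, L1-HIT, L1-HIT, L1-HIT, L1-HIT, VC-HIT, L1-HIT]

  [0] addr=0x3a blk=3 s=1: MISS | VC []
  [1] addr=0x34 blk=3 s=1: L1-HIT | VC []
  [2] addr=0x39 blk=3 s=1: L1-HIT | VC []
  [3] addr=0x34 blk=3 s=1: L1-HIT | VC []
  [4] addr=0x30 blk=3 s=1: L1-HIT | VC []
  [5] addr=0x30 blk=3 s=1: L1-HIT | VC []
  [6] addr=0xfc blk=15 s=1: MISS | VC [3]
  [7] addr=0x37 blk=3 s=1: VC-HIT | VC [15]
  [8] addr=0x3b blk=3 s=1: L1-HIT | VC [15]
  [9] addr=0x3e blk=3 s=1: L1-HIT | VC [15]
  [10] addr=0x39 blk=3 s=1: L1-HIT | VC [15]
  [11] addr=0x3e blk=3 s=1: L1-HIT | VC [15]
  [12] addr=0x3d blk=3 s=1: L1-HIT | VC [15]
  [13] addr=0xf4 blk=15 s=1: VC-HIT | VC [3]
  [14] addr=0xf8 blk=15 s=1: L1-HIT | VC [3]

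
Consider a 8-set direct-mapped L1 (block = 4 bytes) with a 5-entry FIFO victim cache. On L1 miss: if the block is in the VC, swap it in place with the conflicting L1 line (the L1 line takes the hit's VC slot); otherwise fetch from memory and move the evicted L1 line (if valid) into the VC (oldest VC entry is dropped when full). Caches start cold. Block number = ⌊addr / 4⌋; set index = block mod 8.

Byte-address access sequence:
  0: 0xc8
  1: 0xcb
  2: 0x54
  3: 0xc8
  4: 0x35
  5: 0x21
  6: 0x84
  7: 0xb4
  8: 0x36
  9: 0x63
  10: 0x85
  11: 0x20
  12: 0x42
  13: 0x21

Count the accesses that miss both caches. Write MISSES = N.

#0 0xc8→b50/s2 MISS; vc=[]
#1 0xcb→b50/s2 L1-HIT; vc=[]
#2 0x54→b21/s5 MISS; vc=[]
#3 0xc8→b50/s2 L1-HIT; vc=[]
#4 0x35→b13/s5 MISS; vc=[21]
#5 0x21→b8/s0 MISS; vc=[21]
#6 0x84→b33/s1 MISS; vc=[21]
#7 0xb4→b45/s5 MISS; vc=[21,13]
#8 0x36→b13/s5 VC-HIT; vc=[21,45]
#9 0x63→b24/s0 MISS; vc=[21,45,8]
#10 0x85→b33/s1 L1-HIT; vc=[21,45,8]
#11 0x20→b8/s0 VC-HIT; vc=[21,45,24]
#12 0x42→b16/s0 MISS; vc=[21,45,24,8]
#13 0x21→b8/s0 VC-HIT; vc=[21,45,24,16]

MISSES = 8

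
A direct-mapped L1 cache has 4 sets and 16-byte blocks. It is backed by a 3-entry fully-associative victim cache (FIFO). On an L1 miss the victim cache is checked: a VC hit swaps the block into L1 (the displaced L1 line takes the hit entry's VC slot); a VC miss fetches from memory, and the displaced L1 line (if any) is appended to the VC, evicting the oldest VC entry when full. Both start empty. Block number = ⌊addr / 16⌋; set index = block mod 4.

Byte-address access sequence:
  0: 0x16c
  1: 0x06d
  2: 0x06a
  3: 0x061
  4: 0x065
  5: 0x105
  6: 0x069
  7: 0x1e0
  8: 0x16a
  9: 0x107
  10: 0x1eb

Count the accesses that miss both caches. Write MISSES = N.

MISSES = 4

#0 0x16c→b22/s2 MISS; vc=[]
#1 0x6d→b6/s2 MISS; vc=[22]
#2 0x6a→b6/s2 L1-HIT; vc=[22]
#3 0x61→b6/s2 L1-HIT; vc=[22]
#4 0x65→b6/s2 L1-HIT; vc=[22]
#5 0x105→b16/s0 MISS; vc=[22]
#6 0x69→b6/s2 L1-HIT; vc=[22]
#7 0x1e0→b30/s2 MISS; vc=[22,6]
#8 0x16a→b22/s2 VC-HIT; vc=[30,6]
#9 0x107→b16/s0 L1-HIT; vc=[30,6]
#10 0x1eb→b30/s2 VC-HIT; vc=[22,6]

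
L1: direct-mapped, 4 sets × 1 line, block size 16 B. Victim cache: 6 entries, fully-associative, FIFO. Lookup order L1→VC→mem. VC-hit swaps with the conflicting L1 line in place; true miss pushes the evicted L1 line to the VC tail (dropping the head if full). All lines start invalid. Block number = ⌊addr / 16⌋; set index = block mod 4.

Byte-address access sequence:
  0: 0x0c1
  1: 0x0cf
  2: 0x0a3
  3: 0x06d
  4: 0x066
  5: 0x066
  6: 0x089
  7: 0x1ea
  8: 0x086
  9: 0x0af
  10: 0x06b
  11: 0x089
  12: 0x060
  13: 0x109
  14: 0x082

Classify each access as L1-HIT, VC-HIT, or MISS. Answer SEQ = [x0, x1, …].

SEQ = [MISS, L1-HIT, MISS, MISS, L1-HIT, L1-HIT, MISS, MISS, L1-HIT, VC-HIT, VC-HIT, L1-HIT, L1-HIT, MISS, VC-HIT]

  [0] addr=0xc1 blk=12 s=0: MISS | VC []
  [1] addr=0xcf blk=12 s=0: L1-HIT | VC []
  [2] addr=0xa3 blk=10 s=2: MISS | VC []
  [3] addr=0x6d blk=6 s=2: MISS | VC [10]
  [4] addr=0x66 blk=6 s=2: L1-HIT | VC [10]
  [5] addr=0x66 blk=6 s=2: L1-HIT | VC [10]
  [6] addr=0x89 blk=8 s=0: MISS | VC [10, 12]
  [7] addr=0x1ea blk=30 s=2: MISS | VC [10, 12, 6]
  [8] addr=0x86 blk=8 s=0: L1-HIT | VC [10, 12, 6]
  [9] addr=0xaf blk=10 s=2: VC-HIT | VC [30, 12, 6]
  [10] addr=0x6b blk=6 s=2: VC-HIT | VC [30, 12, 10]
  [11] addr=0x89 blk=8 s=0: L1-HIT | VC [30, 12, 10]
  [12] addr=0x60 blk=6 s=2: L1-HIT | VC [30, 12, 10]
  [13] addr=0x109 blk=16 s=0: MISS | VC [30, 12, 10, 8]
  [14] addr=0x82 blk=8 s=0: VC-HIT | VC [30, 12, 10, 16]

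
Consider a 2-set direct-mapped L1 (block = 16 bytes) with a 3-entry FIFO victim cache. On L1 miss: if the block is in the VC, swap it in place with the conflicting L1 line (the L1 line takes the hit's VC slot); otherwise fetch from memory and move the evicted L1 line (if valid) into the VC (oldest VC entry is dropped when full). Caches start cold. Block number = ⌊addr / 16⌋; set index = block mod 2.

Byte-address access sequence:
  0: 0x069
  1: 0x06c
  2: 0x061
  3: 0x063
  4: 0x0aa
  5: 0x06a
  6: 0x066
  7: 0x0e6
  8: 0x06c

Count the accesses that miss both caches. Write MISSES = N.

  [0] addr=0x69 blk=6 s=0: MISS | VC []
  [1] addr=0x6c blk=6 s=0: L1-HIT | VC []
  [2] addr=0x61 blk=6 s=0: L1-HIT | VC []
  [3] addr=0x63 blk=6 s=0: L1-HIT | VC []
  [4] addr=0xaa blk=10 s=0: MISS | VC [6]
  [5] addr=0x6a blk=6 s=0: VC-HIT | VC [10]
  [6] addr=0x66 blk=6 s=0: L1-HIT | VC [10]
  [7] addr=0xe6 blk=14 s=0: MISS | VC [10, 6]
  [8] addr=0x6c blk=6 s=0: VC-HIT | VC [10, 14]

MISSES = 3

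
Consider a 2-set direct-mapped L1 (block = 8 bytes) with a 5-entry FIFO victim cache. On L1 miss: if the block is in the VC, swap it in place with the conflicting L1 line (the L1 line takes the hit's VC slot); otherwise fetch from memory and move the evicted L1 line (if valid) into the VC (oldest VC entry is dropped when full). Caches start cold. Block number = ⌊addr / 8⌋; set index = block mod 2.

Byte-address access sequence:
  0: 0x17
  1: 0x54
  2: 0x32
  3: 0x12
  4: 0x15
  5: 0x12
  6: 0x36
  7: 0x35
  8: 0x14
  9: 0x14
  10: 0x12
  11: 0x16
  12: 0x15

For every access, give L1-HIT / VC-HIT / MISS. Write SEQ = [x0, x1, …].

SEQ = [MISS, MISS, MISS, VC-HIT, L1-HIT, L1-HIT, VC-HIT, L1-HIT, VC-HIT, L1-HIT, L1-HIT, L1-HIT, L1-HIT]

  [0] addr=0x17 blk=2 s=0: MISS | VC []
  [1] addr=0x54 blk=10 s=0: MISS | VC [2]
  [2] addr=0x32 blk=6 s=0: MISS | VC [2, 10]
  [3] addr=0x12 blk=2 s=0: VC-HIT | VC [6, 10]
  [4] addr=0x15 blk=2 s=0: L1-HIT | VC [6, 10]
  [5] addr=0x12 blk=2 s=0: L1-HIT | VC [6, 10]
  [6] addr=0x36 blk=6 s=0: VC-HIT | VC [2, 10]
  [7] addr=0x35 blk=6 s=0: L1-HIT | VC [2, 10]
  [8] addr=0x14 blk=2 s=0: VC-HIT | VC [6, 10]
  [9] addr=0x14 blk=2 s=0: L1-HIT | VC [6, 10]
  [10] addr=0x12 blk=2 s=0: L1-HIT | VC [6, 10]
  [11] addr=0x16 blk=2 s=0: L1-HIT | VC [6, 10]
  [12] addr=0x15 blk=2 s=0: L1-HIT | VC [6, 10]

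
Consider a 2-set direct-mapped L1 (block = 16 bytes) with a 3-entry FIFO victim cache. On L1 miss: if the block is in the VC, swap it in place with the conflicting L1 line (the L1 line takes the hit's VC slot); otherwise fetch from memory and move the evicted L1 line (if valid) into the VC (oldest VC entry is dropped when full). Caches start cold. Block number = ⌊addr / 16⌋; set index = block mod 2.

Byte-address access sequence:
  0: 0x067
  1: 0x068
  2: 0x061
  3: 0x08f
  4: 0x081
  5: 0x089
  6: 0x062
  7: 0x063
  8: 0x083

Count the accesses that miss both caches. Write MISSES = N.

MISSES = 2

#0 0x67→b6/s0 MISS; vc=[]
#1 0x68→b6/s0 L1-HIT; vc=[]
#2 0x61→b6/s0 L1-HIT; vc=[]
#3 0x8f→b8/s0 MISS; vc=[6]
#4 0x81→b8/s0 L1-HIT; vc=[6]
#5 0x89→b8/s0 L1-HIT; vc=[6]
#6 0x62→b6/s0 VC-HIT; vc=[8]
#7 0x63→b6/s0 L1-HIT; vc=[8]
#8 0x83→b8/s0 VC-HIT; vc=[6]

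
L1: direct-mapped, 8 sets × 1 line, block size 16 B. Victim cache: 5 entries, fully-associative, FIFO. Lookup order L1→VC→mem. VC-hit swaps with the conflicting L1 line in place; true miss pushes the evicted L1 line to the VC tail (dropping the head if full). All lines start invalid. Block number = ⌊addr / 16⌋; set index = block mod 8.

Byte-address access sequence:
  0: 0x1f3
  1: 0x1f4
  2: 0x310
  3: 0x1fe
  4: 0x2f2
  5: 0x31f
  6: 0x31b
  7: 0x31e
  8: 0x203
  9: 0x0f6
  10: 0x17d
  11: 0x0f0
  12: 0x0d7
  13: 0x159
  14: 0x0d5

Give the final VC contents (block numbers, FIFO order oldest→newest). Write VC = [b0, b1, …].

0: 0x1f3 (blk 31, set 7) → MISS  vc=[]
1: 0x1f4 (blk 31, set 7) → L1-HIT  vc=[]
2: 0x310 (blk 49, set 1) → MISS  vc=[]
3: 0x1fe (blk 31, set 7) → L1-HIT  vc=[]
4: 0x2f2 (blk 47, set 7) → MISS  vc=[31]
5: 0x31f (blk 49, set 1) → L1-HIT  vc=[31]
6: 0x31b (blk 49, set 1) → L1-HIT  vc=[31]
7: 0x31e (blk 49, set 1) → L1-HIT  vc=[31]
8: 0x203 (blk 32, set 0) → MISS  vc=[31]
9: 0xf6 (blk 15, set 7) → MISS  vc=[31, 47]
10: 0x17d (blk 23, set 7) → MISS  vc=[31, 47, 15]
11: 0xf0 (blk 15, set 7) → VC-HIT  vc=[31, 47, 23]
12: 0xd7 (blk 13, set 5) → MISS  vc=[31, 47, 23]
13: 0x159 (blk 21, set 5) → MISS  vc=[31, 47, 23, 13]
14: 0xd5 (blk 13, set 5) → VC-HIT  vc=[31, 47, 23, 21]

VC = [31, 47, 23, 21]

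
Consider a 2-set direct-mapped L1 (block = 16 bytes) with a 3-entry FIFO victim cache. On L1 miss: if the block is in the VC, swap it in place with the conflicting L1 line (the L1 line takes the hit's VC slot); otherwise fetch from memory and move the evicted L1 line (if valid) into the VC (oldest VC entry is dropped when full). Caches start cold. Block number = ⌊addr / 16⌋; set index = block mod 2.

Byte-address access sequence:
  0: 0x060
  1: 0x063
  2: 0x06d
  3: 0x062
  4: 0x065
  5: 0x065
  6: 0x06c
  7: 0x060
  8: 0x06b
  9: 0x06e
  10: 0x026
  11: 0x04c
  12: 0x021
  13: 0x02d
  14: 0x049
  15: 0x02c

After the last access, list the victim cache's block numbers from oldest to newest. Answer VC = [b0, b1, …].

VC = [6, 4]

#0 0x60→b6/s0 MISS; vc=[]
#1 0x63→b6/s0 L1-HIT; vc=[]
#2 0x6d→b6/s0 L1-HIT; vc=[]
#3 0x62→b6/s0 L1-HIT; vc=[]
#4 0x65→b6/s0 L1-HIT; vc=[]
#5 0x65→b6/s0 L1-HIT; vc=[]
#6 0x6c→b6/s0 L1-HIT; vc=[]
#7 0x60→b6/s0 L1-HIT; vc=[]
#8 0x6b→b6/s0 L1-HIT; vc=[]
#9 0x6e→b6/s0 L1-HIT; vc=[]
#10 0x26→b2/s0 MISS; vc=[6]
#11 0x4c→b4/s0 MISS; vc=[6,2]
#12 0x21→b2/s0 VC-HIT; vc=[6,4]
#13 0x2d→b2/s0 L1-HIT; vc=[6,4]
#14 0x49→b4/s0 VC-HIT; vc=[6,2]
#15 0x2c→b2/s0 VC-HIT; vc=[6,4]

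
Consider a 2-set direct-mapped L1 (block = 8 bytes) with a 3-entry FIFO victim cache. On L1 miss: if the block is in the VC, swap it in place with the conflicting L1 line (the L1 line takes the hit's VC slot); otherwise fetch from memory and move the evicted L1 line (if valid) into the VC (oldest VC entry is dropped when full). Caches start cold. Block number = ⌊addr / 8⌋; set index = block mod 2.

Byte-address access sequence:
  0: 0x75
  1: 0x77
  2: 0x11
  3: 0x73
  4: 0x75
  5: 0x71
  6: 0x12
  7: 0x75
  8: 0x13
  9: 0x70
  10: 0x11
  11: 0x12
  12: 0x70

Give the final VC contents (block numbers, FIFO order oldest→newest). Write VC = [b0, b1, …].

  [0] addr=0x75 blk=14 s=0: MISS | VC []
  [1] addr=0x77 blk=14 s=0: L1-HIT | VC []
  [2] addr=0x11 blk=2 s=0: MISS | VC [14]
  [3] addr=0x73 blk=14 s=0: VC-HIT | VC [2]
  [4] addr=0x75 blk=14 s=0: L1-HIT | VC [2]
  [5] addr=0x71 blk=14 s=0: L1-HIT | VC [2]
  [6] addr=0x12 blk=2 s=0: VC-HIT | VC [14]
  [7] addr=0x75 blk=14 s=0: VC-HIT | VC [2]
  [8] addr=0x13 blk=2 s=0: VC-HIT | VC [14]
  [9] addr=0x70 blk=14 s=0: VC-HIT | VC [2]
  [10] addr=0x11 blk=2 s=0: VC-HIT | VC [14]
  [11] addr=0x12 blk=2 s=0: L1-HIT | VC [14]
  [12] addr=0x70 blk=14 s=0: VC-HIT | VC [2]

VC = [2]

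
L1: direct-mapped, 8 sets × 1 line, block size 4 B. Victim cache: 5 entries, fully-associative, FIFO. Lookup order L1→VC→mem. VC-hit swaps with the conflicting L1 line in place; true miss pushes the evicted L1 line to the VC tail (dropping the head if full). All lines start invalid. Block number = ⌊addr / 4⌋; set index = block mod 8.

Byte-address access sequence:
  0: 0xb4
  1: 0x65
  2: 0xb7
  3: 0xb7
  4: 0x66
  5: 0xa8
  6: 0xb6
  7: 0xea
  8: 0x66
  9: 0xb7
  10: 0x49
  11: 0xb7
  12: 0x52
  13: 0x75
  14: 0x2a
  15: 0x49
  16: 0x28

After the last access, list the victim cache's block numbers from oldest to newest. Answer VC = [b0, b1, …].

VC = [42, 58, 45, 18]

0: 0xb4 (blk 45, set 5) → MISS  vc=[]
1: 0x65 (blk 25, set 1) → MISS  vc=[]
2: 0xb7 (blk 45, set 5) → L1-HIT  vc=[]
3: 0xb7 (blk 45, set 5) → L1-HIT  vc=[]
4: 0x66 (blk 25, set 1) → L1-HIT  vc=[]
5: 0xa8 (blk 42, set 2) → MISS  vc=[]
6: 0xb6 (blk 45, set 5) → L1-HIT  vc=[]
7: 0xea (blk 58, set 2) → MISS  vc=[42]
8: 0x66 (blk 25, set 1) → L1-HIT  vc=[42]
9: 0xb7 (blk 45, set 5) → L1-HIT  vc=[42]
10: 0x49 (blk 18, set 2) → MISS  vc=[42, 58]
11: 0xb7 (blk 45, set 5) → L1-HIT  vc=[42, 58]
12: 0x52 (blk 20, set 4) → MISS  vc=[42, 58]
13: 0x75 (blk 29, set 5) → MISS  vc=[42, 58, 45]
14: 0x2a (blk 10, set 2) → MISS  vc=[42, 58, 45, 18]
15: 0x49 (blk 18, set 2) → VC-HIT  vc=[42, 58, 45, 10]
16: 0x28 (blk 10, set 2) → VC-HIT  vc=[42, 58, 45, 18]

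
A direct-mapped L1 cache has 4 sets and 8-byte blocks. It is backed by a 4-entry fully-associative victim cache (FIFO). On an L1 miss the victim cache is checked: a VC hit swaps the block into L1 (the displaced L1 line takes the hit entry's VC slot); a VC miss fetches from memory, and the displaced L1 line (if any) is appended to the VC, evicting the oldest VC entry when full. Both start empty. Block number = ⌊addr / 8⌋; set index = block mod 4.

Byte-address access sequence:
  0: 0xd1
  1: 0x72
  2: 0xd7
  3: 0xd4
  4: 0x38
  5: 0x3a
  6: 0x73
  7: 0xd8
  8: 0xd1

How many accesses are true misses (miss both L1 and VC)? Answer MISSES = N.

#0 0xd1→b26/s2 MISS; vc=[]
#1 0x72→b14/s2 MISS; vc=[26]
#2 0xd7→b26/s2 VC-HIT; vc=[14]
#3 0xd4→b26/s2 L1-HIT; vc=[14]
#4 0x38→b7/s3 MISS; vc=[14]
#5 0x3a→b7/s3 L1-HIT; vc=[14]
#6 0x73→b14/s2 VC-HIT; vc=[26]
#7 0xd8→b27/s3 MISS; vc=[26,7]
#8 0xd1→b26/s2 VC-HIT; vc=[14,7]

MISSES = 4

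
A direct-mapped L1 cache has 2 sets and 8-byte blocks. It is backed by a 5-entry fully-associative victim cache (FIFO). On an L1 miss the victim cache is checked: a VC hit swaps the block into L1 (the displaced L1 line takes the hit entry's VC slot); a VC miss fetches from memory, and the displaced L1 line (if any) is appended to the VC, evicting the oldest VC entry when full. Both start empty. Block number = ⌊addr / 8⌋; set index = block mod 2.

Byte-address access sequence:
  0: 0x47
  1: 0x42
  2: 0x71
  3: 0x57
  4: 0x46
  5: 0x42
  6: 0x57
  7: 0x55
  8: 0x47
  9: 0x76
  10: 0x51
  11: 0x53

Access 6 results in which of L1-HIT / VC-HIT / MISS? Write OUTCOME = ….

OUTCOME = VC-HIT

#0 0x47→b8/s0 MISS; vc=[]
#1 0x42→b8/s0 L1-HIT; vc=[]
#2 0x71→b14/s0 MISS; vc=[8]
#3 0x57→b10/s0 MISS; vc=[8,14]
#4 0x46→b8/s0 VC-HIT; vc=[10,14]
#5 0x42→b8/s0 L1-HIT; vc=[10,14]
#6 0x57→b10/s0 VC-HIT; vc=[8,14]
#7 0x55→b10/s0 L1-HIT; vc=[8,14]
#8 0x47→b8/s0 VC-HIT; vc=[10,14]
#9 0x76→b14/s0 VC-HIT; vc=[10,8]
#10 0x51→b10/s0 VC-HIT; vc=[14,8]
#11 0x53→b10/s0 L1-HIT; vc=[14,8]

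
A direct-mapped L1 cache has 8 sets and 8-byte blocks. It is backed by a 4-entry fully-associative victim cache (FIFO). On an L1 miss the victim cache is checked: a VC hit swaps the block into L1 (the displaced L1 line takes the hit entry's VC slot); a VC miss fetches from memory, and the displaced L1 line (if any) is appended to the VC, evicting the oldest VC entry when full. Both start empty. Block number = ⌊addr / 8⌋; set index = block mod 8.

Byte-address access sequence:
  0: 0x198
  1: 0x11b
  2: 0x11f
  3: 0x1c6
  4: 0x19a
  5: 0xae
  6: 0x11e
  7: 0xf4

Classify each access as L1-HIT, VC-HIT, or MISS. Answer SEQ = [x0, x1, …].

SEQ = [MISS, MISS, L1-HIT, MISS, VC-HIT, MISS, VC-HIT, MISS]

#0 0x198→b51/s3 MISS; vc=[]
#1 0x11b→b35/s3 MISS; vc=[51]
#2 0x11f→b35/s3 L1-HIT; vc=[51]
#3 0x1c6→b56/s0 MISS; vc=[51]
#4 0x19a→b51/s3 VC-HIT; vc=[35]
#5 0xae→b21/s5 MISS; vc=[35]
#6 0x11e→b35/s3 VC-HIT; vc=[51]
#7 0xf4→b30/s6 MISS; vc=[51]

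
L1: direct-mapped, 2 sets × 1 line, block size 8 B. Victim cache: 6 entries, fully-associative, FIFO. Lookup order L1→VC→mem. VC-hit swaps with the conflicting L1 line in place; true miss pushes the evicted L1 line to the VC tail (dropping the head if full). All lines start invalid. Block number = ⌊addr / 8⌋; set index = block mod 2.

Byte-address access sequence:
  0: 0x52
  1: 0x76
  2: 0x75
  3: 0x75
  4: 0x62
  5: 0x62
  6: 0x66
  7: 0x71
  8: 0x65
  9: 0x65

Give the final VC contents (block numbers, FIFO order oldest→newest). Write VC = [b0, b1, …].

0: 0x52 (blk 10, set 0) → MISS  vc=[]
1: 0x76 (blk 14, set 0) → MISS  vc=[10]
2: 0x75 (blk 14, set 0) → L1-HIT  vc=[10]
3: 0x75 (blk 14, set 0) → L1-HIT  vc=[10]
4: 0x62 (blk 12, set 0) → MISS  vc=[10, 14]
5: 0x62 (blk 12, set 0) → L1-HIT  vc=[10, 14]
6: 0x66 (blk 12, set 0) → L1-HIT  vc=[10, 14]
7: 0x71 (blk 14, set 0) → VC-HIT  vc=[10, 12]
8: 0x65 (blk 12, set 0) → VC-HIT  vc=[10, 14]
9: 0x65 (blk 12, set 0) → L1-HIT  vc=[10, 14]

VC = [10, 14]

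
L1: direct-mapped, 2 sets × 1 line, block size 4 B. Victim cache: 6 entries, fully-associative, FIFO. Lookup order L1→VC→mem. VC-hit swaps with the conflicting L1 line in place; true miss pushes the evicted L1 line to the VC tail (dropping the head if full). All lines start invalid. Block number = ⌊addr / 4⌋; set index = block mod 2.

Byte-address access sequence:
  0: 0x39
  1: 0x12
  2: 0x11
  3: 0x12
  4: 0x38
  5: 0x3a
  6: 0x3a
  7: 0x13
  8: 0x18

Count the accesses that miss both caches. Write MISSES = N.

#0 0x39→b14/s0 MISS; vc=[]
#1 0x12→b4/s0 MISS; vc=[14]
#2 0x11→b4/s0 L1-HIT; vc=[14]
#3 0x12→b4/s0 L1-HIT; vc=[14]
#4 0x38→b14/s0 VC-HIT; vc=[4]
#5 0x3a→b14/s0 L1-HIT; vc=[4]
#6 0x3a→b14/s0 L1-HIT; vc=[4]
#7 0x13→b4/s0 VC-HIT; vc=[14]
#8 0x18→b6/s0 MISS; vc=[14,4]

MISSES = 3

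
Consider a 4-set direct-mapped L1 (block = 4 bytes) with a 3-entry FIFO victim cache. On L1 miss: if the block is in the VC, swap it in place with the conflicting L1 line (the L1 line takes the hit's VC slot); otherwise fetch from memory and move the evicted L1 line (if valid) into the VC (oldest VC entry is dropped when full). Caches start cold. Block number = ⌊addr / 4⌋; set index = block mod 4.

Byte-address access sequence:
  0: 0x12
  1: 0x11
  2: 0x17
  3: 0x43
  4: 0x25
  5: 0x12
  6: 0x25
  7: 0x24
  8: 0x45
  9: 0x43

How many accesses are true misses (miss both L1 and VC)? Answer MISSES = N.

MISSES = 5

  [0] addr=0x12 blk=4 s=0: MISS | VC []
  [1] addr=0x11 blk=4 s=0: L1-HIT | VC []
  [2] addr=0x17 blk=5 s=1: MISS | VC []
  [3] addr=0x43 blk=16 s=0: MISS | VC [4]
  [4] addr=0x25 blk=9 s=1: MISS | VC [4, 5]
  [5] addr=0x12 blk=4 s=0: VC-HIT | VC [16, 5]
  [6] addr=0x25 blk=9 s=1: L1-HIT | VC [16, 5]
  [7] addr=0x24 blk=9 s=1: L1-HIT | VC [16, 5]
  [8] addr=0x45 blk=17 s=1: MISS | VC [16, 5, 9]
  [9] addr=0x43 blk=16 s=0: VC-HIT | VC [4, 5, 9]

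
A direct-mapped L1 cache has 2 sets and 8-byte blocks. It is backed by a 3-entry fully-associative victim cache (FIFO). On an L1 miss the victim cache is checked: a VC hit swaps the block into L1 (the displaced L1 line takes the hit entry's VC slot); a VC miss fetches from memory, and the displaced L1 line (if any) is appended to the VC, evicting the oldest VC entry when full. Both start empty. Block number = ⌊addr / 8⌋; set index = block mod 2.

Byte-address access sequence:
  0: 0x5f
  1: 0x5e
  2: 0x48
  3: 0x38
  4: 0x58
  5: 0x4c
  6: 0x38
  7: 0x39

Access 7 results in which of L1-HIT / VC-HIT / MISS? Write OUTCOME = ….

OUTCOME = L1-HIT

#0 0x5f→b11/s1 MISS; vc=[]
#1 0x5e→b11/s1 L1-HIT; vc=[]
#2 0x48→b9/s1 MISS; vc=[11]
#3 0x38→b7/s1 MISS; vc=[11,9]
#4 0x58→b11/s1 VC-HIT; vc=[7,9]
#5 0x4c→b9/s1 VC-HIT; vc=[7,11]
#6 0x38→b7/s1 VC-HIT; vc=[9,11]
#7 0x39→b7/s1 L1-HIT; vc=[9,11]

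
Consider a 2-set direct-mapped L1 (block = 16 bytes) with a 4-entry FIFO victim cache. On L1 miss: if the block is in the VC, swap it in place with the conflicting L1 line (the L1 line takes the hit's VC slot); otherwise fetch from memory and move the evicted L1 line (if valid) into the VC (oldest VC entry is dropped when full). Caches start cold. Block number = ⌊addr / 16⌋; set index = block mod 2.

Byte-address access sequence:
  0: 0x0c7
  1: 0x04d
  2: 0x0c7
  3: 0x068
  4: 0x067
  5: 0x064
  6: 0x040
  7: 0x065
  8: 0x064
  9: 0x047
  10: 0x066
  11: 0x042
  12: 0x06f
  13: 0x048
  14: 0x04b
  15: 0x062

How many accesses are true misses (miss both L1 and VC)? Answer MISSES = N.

MISSES = 3

0: 0xc7 (blk 12, set 0) → MISS  vc=[]
1: 0x4d (blk 4, set 0) → MISS  vc=[12]
2: 0xc7 (blk 12, set 0) → VC-HIT  vc=[4]
3: 0x68 (blk 6, set 0) → MISS  vc=[4, 12]
4: 0x67 (blk 6, set 0) → L1-HIT  vc=[4, 12]
5: 0x64 (blk 6, set 0) → L1-HIT  vc=[4, 12]
6: 0x40 (blk 4, set 0) → VC-HIT  vc=[6, 12]
7: 0x65 (blk 6, set 0) → VC-HIT  vc=[4, 12]
8: 0x64 (blk 6, set 0) → L1-HIT  vc=[4, 12]
9: 0x47 (blk 4, set 0) → VC-HIT  vc=[6, 12]
10: 0x66 (blk 6, set 0) → VC-HIT  vc=[4, 12]
11: 0x42 (blk 4, set 0) → VC-HIT  vc=[6, 12]
12: 0x6f (blk 6, set 0) → VC-HIT  vc=[4, 12]
13: 0x48 (blk 4, set 0) → VC-HIT  vc=[6, 12]
14: 0x4b (blk 4, set 0) → L1-HIT  vc=[6, 12]
15: 0x62 (blk 6, set 0) → VC-HIT  vc=[4, 12]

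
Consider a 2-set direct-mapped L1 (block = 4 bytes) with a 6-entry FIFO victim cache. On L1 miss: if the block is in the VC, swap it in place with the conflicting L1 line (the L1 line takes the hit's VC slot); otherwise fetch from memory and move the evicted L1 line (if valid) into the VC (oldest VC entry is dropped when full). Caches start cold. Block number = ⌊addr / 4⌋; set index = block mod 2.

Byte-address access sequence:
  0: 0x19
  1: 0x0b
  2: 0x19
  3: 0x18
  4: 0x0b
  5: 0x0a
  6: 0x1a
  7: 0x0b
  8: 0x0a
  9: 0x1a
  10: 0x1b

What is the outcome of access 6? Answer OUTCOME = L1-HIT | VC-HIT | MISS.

OUTCOME = VC-HIT

#0 0x19→b6/s0 MISS; vc=[]
#1 0xb→b2/s0 MISS; vc=[6]
#2 0x19→b6/s0 VC-HIT; vc=[2]
#3 0x18→b6/s0 L1-HIT; vc=[2]
#4 0xb→b2/s0 VC-HIT; vc=[6]
#5 0xa→b2/s0 L1-HIT; vc=[6]
#6 0x1a→b6/s0 VC-HIT; vc=[2]
#7 0xb→b2/s0 VC-HIT; vc=[6]
#8 0xa→b2/s0 L1-HIT; vc=[6]
#9 0x1a→b6/s0 VC-HIT; vc=[2]
#10 0x1b→b6/s0 L1-HIT; vc=[2]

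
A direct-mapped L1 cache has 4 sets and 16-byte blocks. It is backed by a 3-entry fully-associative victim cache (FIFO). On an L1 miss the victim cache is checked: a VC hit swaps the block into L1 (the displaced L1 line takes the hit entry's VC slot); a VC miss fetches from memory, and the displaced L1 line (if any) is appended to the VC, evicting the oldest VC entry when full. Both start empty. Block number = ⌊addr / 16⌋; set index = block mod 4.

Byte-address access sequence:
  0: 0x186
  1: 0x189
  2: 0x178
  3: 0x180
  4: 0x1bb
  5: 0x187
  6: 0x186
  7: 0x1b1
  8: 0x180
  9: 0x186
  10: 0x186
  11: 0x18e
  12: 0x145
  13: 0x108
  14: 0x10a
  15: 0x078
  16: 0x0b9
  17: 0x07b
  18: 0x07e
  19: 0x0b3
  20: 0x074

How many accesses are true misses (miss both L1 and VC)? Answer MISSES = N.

#0 0x186→b24/s0 MISS; vc=[]
#1 0x189→b24/s0 L1-HIT; vc=[]
#2 0x178→b23/s3 MISS; vc=[]
#3 0x180→b24/s0 L1-HIT; vc=[]
#4 0x1bb→b27/s3 MISS; vc=[23]
#5 0x187→b24/s0 L1-HIT; vc=[23]
#6 0x186→b24/s0 L1-HIT; vc=[23]
#7 0x1b1→b27/s3 L1-HIT; vc=[23]
#8 0x180→b24/s0 L1-HIT; vc=[23]
#9 0x186→b24/s0 L1-HIT; vc=[23]
#10 0x186→b24/s0 L1-HIT; vc=[23]
#11 0x18e→b24/s0 L1-HIT; vc=[23]
#12 0x145→b20/s0 MISS; vc=[23,24]
#13 0x108→b16/s0 MISS; vc=[23,24,20]
#14 0x10a→b16/s0 L1-HIT; vc=[23,24,20]
#15 0x78→b7/s3 MISS; vc=[24,20,27]
#16 0xb9→b11/s3 MISS; vc=[20,27,7]
#17 0x7b→b7/s3 VC-HIT; vc=[20,27,11]
#18 0x7e→b7/s3 L1-HIT; vc=[20,27,11]
#19 0xb3→b11/s3 VC-HIT; vc=[20,27,7]
#20 0x74→b7/s3 VC-HIT; vc=[20,27,11]

MISSES = 7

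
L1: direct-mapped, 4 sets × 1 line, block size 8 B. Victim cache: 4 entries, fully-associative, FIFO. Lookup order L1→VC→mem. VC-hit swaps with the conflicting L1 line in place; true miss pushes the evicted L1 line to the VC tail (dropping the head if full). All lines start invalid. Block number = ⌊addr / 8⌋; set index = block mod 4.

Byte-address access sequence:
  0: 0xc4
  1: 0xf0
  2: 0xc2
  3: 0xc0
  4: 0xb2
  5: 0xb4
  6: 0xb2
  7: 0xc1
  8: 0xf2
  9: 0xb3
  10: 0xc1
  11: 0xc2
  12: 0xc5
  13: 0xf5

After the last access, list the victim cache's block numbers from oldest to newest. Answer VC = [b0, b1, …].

0: 0xc4 (blk 24, set 0) → MISS  vc=[]
1: 0xf0 (blk 30, set 2) → MISS  vc=[]
2: 0xc2 (blk 24, set 0) → L1-HIT  vc=[]
3: 0xc0 (blk 24, set 0) → L1-HIT  vc=[]
4: 0xb2 (blk 22, set 2) → MISS  vc=[30]
5: 0xb4 (blk 22, set 2) → L1-HIT  vc=[30]
6: 0xb2 (blk 22, set 2) → L1-HIT  vc=[30]
7: 0xc1 (blk 24, set 0) → L1-HIT  vc=[30]
8: 0xf2 (blk 30, set 2) → VC-HIT  vc=[22]
9: 0xb3 (blk 22, set 2) → VC-HIT  vc=[30]
10: 0xc1 (blk 24, set 0) → L1-HIT  vc=[30]
11: 0xc2 (blk 24, set 0) → L1-HIT  vc=[30]
12: 0xc5 (blk 24, set 0) → L1-HIT  vc=[30]
13: 0xf5 (blk 30, set 2) → VC-HIT  vc=[22]

VC = [22]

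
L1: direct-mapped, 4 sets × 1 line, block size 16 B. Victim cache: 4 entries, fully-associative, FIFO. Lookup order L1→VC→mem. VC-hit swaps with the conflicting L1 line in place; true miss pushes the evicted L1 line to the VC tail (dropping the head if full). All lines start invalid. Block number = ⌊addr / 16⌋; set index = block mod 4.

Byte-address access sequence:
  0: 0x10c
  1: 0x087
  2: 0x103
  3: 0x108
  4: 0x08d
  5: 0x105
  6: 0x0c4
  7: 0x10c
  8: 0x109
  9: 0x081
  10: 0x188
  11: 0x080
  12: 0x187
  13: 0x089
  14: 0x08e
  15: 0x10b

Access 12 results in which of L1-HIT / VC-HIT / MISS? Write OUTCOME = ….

#0 0x10c→b16/s0 MISS; vc=[]
#1 0x87→b8/s0 MISS; vc=[16]
#2 0x103→b16/s0 VC-HIT; vc=[8]
#3 0x108→b16/s0 L1-HIT; vc=[8]
#4 0x8d→b8/s0 VC-HIT; vc=[16]
#5 0x105→b16/s0 VC-HIT; vc=[8]
#6 0xc4→b12/s0 MISS; vc=[8,16]
#7 0x10c→b16/s0 VC-HIT; vc=[8,12]
#8 0x109→b16/s0 L1-HIT; vc=[8,12]
#9 0x81→b8/s0 VC-HIT; vc=[16,12]
#10 0x188→b24/s0 MISS; vc=[16,12,8]
#11 0x80→b8/s0 VC-HIT; vc=[16,12,24]
#12 0x187→b24/s0 VC-HIT; vc=[16,12,8]
#13 0x89→b8/s0 VC-HIT; vc=[16,12,24]
#14 0x8e→b8/s0 L1-HIT; vc=[16,12,24]
#15 0x10b→b16/s0 VC-HIT; vc=[8,12,24]

OUTCOME = VC-HIT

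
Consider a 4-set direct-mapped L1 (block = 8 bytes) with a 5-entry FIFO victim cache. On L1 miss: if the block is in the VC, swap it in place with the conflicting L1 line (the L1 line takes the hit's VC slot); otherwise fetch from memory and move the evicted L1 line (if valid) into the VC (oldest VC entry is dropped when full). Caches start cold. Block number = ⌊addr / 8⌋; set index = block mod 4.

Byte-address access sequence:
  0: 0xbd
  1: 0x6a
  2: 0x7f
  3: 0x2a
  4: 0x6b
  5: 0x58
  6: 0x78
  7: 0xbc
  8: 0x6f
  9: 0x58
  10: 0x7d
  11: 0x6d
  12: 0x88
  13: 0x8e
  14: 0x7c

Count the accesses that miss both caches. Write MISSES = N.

MISSES = 6

#0 0xbd→b23/s3 MISS; vc=[]
#1 0x6a→b13/s1 MISS; vc=[]
#2 0x7f→b15/s3 MISS; vc=[23]
#3 0x2a→b5/s1 MISS; vc=[23,13]
#4 0x6b→b13/s1 VC-HIT; vc=[23,5]
#5 0x58→b11/s3 MISS; vc=[23,5,15]
#6 0x78→b15/s3 VC-HIT; vc=[23,5,11]
#7 0xbc→b23/s3 VC-HIT; vc=[15,5,11]
#8 0x6f→b13/s1 L1-HIT; vc=[15,5,11]
#9 0x58→b11/s3 VC-HIT; vc=[15,5,23]
#10 0x7d→b15/s3 VC-HIT; vc=[11,5,23]
#11 0x6d→b13/s1 L1-HIT; vc=[11,5,23]
#12 0x88→b17/s1 MISS; vc=[11,5,23,13]
#13 0x8e→b17/s1 L1-HIT; vc=[11,5,23,13]
#14 0x7c→b15/s3 L1-HIT; vc=[11,5,23,13]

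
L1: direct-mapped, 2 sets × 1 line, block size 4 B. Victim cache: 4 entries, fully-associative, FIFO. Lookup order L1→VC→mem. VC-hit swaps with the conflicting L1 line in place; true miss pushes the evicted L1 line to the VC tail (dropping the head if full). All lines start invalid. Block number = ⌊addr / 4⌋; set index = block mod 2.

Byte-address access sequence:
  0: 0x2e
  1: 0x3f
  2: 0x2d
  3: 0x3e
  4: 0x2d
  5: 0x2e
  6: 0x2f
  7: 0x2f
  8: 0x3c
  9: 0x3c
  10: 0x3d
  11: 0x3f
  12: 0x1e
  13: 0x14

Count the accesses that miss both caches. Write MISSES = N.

0: 0x2e (blk 11, set 1) → MISS  vc=[]
1: 0x3f (blk 15, set 1) → MISS  vc=[11]
2: 0x2d (blk 11, set 1) → VC-HIT  vc=[15]
3: 0x3e (blk 15, set 1) → VC-HIT  vc=[11]
4: 0x2d (blk 11, set 1) → VC-HIT  vc=[15]
5: 0x2e (blk 11, set 1) → L1-HIT  vc=[15]
6: 0x2f (blk 11, set 1) → L1-HIT  vc=[15]
7: 0x2f (blk 11, set 1) → L1-HIT  vc=[15]
8: 0x3c (blk 15, set 1) → VC-HIT  vc=[11]
9: 0x3c (blk 15, set 1) → L1-HIT  vc=[11]
10: 0x3d (blk 15, set 1) → L1-HIT  vc=[11]
11: 0x3f (blk 15, set 1) → L1-HIT  vc=[11]
12: 0x1e (blk 7, set 1) → MISS  vc=[11, 15]
13: 0x14 (blk 5, set 1) → MISS  vc=[11, 15, 7]

MISSES = 4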